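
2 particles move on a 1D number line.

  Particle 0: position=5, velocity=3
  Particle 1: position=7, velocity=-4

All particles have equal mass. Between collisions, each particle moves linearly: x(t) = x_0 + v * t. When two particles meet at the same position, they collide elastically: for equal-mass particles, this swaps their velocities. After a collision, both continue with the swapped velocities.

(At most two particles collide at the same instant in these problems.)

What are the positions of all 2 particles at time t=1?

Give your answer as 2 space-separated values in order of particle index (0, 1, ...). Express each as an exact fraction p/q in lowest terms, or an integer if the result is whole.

Answer: 3 8

Derivation:
Collision at t=2/7: particles 0 and 1 swap velocities; positions: p0=41/7 p1=41/7; velocities now: v0=-4 v1=3
Advance to t=1 (no further collisions before then); velocities: v0=-4 v1=3; positions = 3 8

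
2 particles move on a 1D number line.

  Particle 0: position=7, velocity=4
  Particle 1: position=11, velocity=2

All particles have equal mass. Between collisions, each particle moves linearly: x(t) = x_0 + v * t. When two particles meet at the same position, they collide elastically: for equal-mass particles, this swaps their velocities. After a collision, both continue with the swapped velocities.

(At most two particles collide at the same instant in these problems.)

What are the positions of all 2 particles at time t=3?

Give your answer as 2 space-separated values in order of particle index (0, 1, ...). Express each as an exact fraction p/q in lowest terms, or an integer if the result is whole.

Answer: 17 19

Derivation:
Collision at t=2: particles 0 and 1 swap velocities; positions: p0=15 p1=15; velocities now: v0=2 v1=4
Advance to t=3 (no further collisions before then); velocities: v0=2 v1=4; positions = 17 19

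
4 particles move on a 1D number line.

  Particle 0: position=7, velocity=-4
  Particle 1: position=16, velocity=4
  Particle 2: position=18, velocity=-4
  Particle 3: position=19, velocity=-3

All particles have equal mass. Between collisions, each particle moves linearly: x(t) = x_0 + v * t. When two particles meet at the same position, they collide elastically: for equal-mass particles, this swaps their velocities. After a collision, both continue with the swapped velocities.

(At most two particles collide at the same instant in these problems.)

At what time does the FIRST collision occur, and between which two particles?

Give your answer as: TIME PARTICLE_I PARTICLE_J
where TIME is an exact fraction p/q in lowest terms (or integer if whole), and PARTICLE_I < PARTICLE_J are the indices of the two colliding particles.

Pair (0,1): pos 7,16 vel -4,4 -> not approaching (rel speed -8 <= 0)
Pair (1,2): pos 16,18 vel 4,-4 -> gap=2, closing at 8/unit, collide at t=1/4
Pair (2,3): pos 18,19 vel -4,-3 -> not approaching (rel speed -1 <= 0)
Earliest collision: t=1/4 between 1 and 2

Answer: 1/4 1 2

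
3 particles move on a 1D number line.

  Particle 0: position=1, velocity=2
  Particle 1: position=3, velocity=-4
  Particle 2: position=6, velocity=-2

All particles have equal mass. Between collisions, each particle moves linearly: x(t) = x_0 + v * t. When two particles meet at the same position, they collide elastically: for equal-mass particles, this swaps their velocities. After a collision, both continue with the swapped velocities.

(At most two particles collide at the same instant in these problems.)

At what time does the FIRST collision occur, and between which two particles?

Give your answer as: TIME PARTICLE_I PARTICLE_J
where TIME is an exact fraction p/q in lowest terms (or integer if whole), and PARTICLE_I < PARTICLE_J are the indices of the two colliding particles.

Pair (0,1): pos 1,3 vel 2,-4 -> gap=2, closing at 6/unit, collide at t=1/3
Pair (1,2): pos 3,6 vel -4,-2 -> not approaching (rel speed -2 <= 0)
Earliest collision: t=1/3 between 0 and 1

Answer: 1/3 0 1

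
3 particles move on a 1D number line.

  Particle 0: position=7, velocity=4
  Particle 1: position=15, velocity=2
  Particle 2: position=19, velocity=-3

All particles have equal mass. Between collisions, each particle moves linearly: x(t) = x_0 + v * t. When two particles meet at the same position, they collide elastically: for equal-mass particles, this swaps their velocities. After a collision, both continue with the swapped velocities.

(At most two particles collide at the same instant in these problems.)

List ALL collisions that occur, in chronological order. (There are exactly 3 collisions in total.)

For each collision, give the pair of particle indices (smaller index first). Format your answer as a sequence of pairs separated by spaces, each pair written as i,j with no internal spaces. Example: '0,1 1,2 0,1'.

Collision at t=4/5: particles 1 and 2 swap velocities; positions: p0=51/5 p1=83/5 p2=83/5; velocities now: v0=4 v1=-3 v2=2
Collision at t=12/7: particles 0 and 1 swap velocities; positions: p0=97/7 p1=97/7 p2=129/7; velocities now: v0=-3 v1=4 v2=2
Collision at t=4: particles 1 and 2 swap velocities; positions: p0=7 p1=23 p2=23; velocities now: v0=-3 v1=2 v2=4

Answer: 1,2 0,1 1,2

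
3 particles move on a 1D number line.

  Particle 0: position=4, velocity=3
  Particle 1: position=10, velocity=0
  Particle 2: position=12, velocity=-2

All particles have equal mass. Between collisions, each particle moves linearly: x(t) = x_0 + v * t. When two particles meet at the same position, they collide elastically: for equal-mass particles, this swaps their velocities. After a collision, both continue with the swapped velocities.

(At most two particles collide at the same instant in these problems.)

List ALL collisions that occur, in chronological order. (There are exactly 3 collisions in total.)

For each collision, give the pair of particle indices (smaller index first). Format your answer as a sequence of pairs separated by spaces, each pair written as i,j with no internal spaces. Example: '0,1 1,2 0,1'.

Answer: 1,2 0,1 1,2

Derivation:
Collision at t=1: particles 1 and 2 swap velocities; positions: p0=7 p1=10 p2=10; velocities now: v0=3 v1=-2 v2=0
Collision at t=8/5: particles 0 and 1 swap velocities; positions: p0=44/5 p1=44/5 p2=10; velocities now: v0=-2 v1=3 v2=0
Collision at t=2: particles 1 and 2 swap velocities; positions: p0=8 p1=10 p2=10; velocities now: v0=-2 v1=0 v2=3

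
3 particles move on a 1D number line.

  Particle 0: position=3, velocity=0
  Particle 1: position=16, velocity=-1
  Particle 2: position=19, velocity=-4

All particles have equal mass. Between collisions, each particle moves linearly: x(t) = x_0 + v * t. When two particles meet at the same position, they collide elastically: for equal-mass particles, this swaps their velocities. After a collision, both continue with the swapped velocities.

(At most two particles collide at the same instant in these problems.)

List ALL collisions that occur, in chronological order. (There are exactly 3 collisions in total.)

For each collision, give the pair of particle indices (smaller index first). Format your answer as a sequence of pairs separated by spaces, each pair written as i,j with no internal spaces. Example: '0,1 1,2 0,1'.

Collision at t=1: particles 1 and 2 swap velocities; positions: p0=3 p1=15 p2=15; velocities now: v0=0 v1=-4 v2=-1
Collision at t=4: particles 0 and 1 swap velocities; positions: p0=3 p1=3 p2=12; velocities now: v0=-4 v1=0 v2=-1
Collision at t=13: particles 1 and 2 swap velocities; positions: p0=-33 p1=3 p2=3; velocities now: v0=-4 v1=-1 v2=0

Answer: 1,2 0,1 1,2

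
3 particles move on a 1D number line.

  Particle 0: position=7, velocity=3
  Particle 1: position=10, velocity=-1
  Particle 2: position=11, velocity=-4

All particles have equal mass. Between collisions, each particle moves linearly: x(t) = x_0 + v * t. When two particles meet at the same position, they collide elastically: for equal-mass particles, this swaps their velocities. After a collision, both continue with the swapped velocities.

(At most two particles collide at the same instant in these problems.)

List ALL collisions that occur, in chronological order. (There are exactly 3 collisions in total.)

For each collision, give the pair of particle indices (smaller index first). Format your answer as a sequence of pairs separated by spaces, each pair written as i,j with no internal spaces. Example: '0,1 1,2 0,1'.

Answer: 1,2 0,1 1,2

Derivation:
Collision at t=1/3: particles 1 and 2 swap velocities; positions: p0=8 p1=29/3 p2=29/3; velocities now: v0=3 v1=-4 v2=-1
Collision at t=4/7: particles 0 and 1 swap velocities; positions: p0=61/7 p1=61/7 p2=66/7; velocities now: v0=-4 v1=3 v2=-1
Collision at t=3/4: particles 1 and 2 swap velocities; positions: p0=8 p1=37/4 p2=37/4; velocities now: v0=-4 v1=-1 v2=3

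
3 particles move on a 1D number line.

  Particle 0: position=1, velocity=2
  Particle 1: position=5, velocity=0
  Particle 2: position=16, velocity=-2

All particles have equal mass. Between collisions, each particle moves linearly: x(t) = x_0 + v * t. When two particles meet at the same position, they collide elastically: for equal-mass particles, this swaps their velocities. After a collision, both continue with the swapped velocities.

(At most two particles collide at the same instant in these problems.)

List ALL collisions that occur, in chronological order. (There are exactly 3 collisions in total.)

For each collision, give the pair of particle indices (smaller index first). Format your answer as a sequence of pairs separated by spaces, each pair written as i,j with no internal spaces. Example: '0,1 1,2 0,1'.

Collision at t=2: particles 0 and 1 swap velocities; positions: p0=5 p1=5 p2=12; velocities now: v0=0 v1=2 v2=-2
Collision at t=15/4: particles 1 and 2 swap velocities; positions: p0=5 p1=17/2 p2=17/2; velocities now: v0=0 v1=-2 v2=2
Collision at t=11/2: particles 0 and 1 swap velocities; positions: p0=5 p1=5 p2=12; velocities now: v0=-2 v1=0 v2=2

Answer: 0,1 1,2 0,1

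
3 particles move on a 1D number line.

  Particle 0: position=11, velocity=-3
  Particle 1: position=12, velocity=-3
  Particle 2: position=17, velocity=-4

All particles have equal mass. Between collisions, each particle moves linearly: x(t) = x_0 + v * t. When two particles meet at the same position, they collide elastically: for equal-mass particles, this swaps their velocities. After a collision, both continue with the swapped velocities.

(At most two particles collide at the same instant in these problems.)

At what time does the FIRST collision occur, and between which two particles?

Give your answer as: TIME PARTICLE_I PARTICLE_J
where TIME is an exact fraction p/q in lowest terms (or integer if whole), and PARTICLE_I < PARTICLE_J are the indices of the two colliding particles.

Answer: 5 1 2

Derivation:
Pair (0,1): pos 11,12 vel -3,-3 -> not approaching (rel speed 0 <= 0)
Pair (1,2): pos 12,17 vel -3,-4 -> gap=5, closing at 1/unit, collide at t=5
Earliest collision: t=5 between 1 and 2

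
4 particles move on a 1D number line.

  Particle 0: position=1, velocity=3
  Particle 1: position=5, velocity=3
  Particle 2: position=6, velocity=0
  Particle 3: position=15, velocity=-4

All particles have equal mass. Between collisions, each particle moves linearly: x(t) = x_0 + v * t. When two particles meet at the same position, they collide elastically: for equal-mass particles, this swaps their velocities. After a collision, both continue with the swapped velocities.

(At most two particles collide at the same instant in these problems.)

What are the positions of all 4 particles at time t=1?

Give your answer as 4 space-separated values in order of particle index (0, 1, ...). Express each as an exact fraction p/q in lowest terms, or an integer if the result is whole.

Answer: 4 6 8 11

Derivation:
Collision at t=1/3: particles 1 and 2 swap velocities; positions: p0=2 p1=6 p2=6 p3=41/3; velocities now: v0=3 v1=0 v2=3 v3=-4
Advance to t=1 (no further collisions before then); velocities: v0=3 v1=0 v2=3 v3=-4; positions = 4 6 8 11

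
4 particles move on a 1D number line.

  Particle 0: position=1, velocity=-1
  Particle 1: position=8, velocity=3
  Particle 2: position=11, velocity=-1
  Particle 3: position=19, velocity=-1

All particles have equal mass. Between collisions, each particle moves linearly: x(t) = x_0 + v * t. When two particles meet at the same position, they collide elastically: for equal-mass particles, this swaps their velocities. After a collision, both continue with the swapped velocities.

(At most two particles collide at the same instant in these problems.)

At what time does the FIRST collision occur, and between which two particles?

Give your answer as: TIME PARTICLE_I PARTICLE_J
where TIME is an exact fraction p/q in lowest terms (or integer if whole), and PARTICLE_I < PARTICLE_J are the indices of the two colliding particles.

Answer: 3/4 1 2

Derivation:
Pair (0,1): pos 1,8 vel -1,3 -> not approaching (rel speed -4 <= 0)
Pair (1,2): pos 8,11 vel 3,-1 -> gap=3, closing at 4/unit, collide at t=3/4
Pair (2,3): pos 11,19 vel -1,-1 -> not approaching (rel speed 0 <= 0)
Earliest collision: t=3/4 between 1 and 2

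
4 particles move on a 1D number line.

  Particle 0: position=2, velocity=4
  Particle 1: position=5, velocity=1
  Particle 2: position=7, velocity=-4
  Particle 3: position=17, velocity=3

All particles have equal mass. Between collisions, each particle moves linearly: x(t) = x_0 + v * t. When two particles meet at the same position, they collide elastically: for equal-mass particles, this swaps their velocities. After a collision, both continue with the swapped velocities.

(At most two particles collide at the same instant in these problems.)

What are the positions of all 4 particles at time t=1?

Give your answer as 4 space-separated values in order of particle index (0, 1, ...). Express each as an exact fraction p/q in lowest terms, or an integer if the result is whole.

Collision at t=2/5: particles 1 and 2 swap velocities; positions: p0=18/5 p1=27/5 p2=27/5 p3=91/5; velocities now: v0=4 v1=-4 v2=1 v3=3
Collision at t=5/8: particles 0 and 1 swap velocities; positions: p0=9/2 p1=9/2 p2=45/8 p3=151/8; velocities now: v0=-4 v1=4 v2=1 v3=3
Collision at t=1: particles 1 and 2 swap velocities; positions: p0=3 p1=6 p2=6 p3=20; velocities now: v0=-4 v1=1 v2=4 v3=3
Advance to t=1 (no further collisions before then); velocities: v0=-4 v1=1 v2=4 v3=3; positions = 3 6 6 20

Answer: 3 6 6 20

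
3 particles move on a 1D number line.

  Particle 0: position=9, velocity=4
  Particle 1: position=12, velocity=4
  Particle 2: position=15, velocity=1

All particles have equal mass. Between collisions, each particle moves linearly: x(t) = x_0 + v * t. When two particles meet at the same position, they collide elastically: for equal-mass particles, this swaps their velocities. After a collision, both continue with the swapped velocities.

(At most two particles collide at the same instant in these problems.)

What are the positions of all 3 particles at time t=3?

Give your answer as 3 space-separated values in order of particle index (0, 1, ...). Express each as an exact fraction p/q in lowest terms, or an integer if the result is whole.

Answer: 18 21 24

Derivation:
Collision at t=1: particles 1 and 2 swap velocities; positions: p0=13 p1=16 p2=16; velocities now: v0=4 v1=1 v2=4
Collision at t=2: particles 0 and 1 swap velocities; positions: p0=17 p1=17 p2=20; velocities now: v0=1 v1=4 v2=4
Advance to t=3 (no further collisions before then); velocities: v0=1 v1=4 v2=4; positions = 18 21 24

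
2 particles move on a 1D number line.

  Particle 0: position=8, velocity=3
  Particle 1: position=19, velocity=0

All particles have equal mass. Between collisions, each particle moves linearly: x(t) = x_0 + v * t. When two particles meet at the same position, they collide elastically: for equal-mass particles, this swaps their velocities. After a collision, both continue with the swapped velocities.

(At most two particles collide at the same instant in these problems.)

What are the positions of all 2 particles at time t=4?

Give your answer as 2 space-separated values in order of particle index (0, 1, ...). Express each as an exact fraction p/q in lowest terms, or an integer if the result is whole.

Answer: 19 20

Derivation:
Collision at t=11/3: particles 0 and 1 swap velocities; positions: p0=19 p1=19; velocities now: v0=0 v1=3
Advance to t=4 (no further collisions before then); velocities: v0=0 v1=3; positions = 19 20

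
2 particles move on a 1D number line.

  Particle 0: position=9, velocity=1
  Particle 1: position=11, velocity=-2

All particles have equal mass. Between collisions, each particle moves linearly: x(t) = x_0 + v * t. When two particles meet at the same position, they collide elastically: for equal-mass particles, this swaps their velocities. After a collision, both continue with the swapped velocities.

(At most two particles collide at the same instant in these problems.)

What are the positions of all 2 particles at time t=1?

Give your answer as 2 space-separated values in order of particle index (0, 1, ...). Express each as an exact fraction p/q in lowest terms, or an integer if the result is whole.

Collision at t=2/3: particles 0 and 1 swap velocities; positions: p0=29/3 p1=29/3; velocities now: v0=-2 v1=1
Advance to t=1 (no further collisions before then); velocities: v0=-2 v1=1; positions = 9 10

Answer: 9 10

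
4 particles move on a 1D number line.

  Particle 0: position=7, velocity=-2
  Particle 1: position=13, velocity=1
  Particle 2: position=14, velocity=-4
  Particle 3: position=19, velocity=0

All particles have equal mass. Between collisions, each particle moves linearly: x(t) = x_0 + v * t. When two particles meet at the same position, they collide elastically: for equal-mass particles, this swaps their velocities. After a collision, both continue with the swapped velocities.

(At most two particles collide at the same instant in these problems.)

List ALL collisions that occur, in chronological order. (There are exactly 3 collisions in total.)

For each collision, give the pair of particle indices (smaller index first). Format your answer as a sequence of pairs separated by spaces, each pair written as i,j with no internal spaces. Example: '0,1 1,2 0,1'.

Collision at t=1/5: particles 1 and 2 swap velocities; positions: p0=33/5 p1=66/5 p2=66/5 p3=19; velocities now: v0=-2 v1=-4 v2=1 v3=0
Collision at t=7/2: particles 0 and 1 swap velocities; positions: p0=0 p1=0 p2=33/2 p3=19; velocities now: v0=-4 v1=-2 v2=1 v3=0
Collision at t=6: particles 2 and 3 swap velocities; positions: p0=-10 p1=-5 p2=19 p3=19; velocities now: v0=-4 v1=-2 v2=0 v3=1

Answer: 1,2 0,1 2,3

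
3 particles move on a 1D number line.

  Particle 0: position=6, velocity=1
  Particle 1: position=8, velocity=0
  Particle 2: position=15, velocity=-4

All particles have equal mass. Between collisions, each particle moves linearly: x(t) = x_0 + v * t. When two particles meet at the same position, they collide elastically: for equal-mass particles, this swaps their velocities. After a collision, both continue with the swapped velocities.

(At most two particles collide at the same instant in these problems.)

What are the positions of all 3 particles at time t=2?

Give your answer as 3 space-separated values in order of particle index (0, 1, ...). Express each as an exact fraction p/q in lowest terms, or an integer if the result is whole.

Collision at t=7/4: particles 1 and 2 swap velocities; positions: p0=31/4 p1=8 p2=8; velocities now: v0=1 v1=-4 v2=0
Collision at t=9/5: particles 0 and 1 swap velocities; positions: p0=39/5 p1=39/5 p2=8; velocities now: v0=-4 v1=1 v2=0
Collision at t=2: particles 1 and 2 swap velocities; positions: p0=7 p1=8 p2=8; velocities now: v0=-4 v1=0 v2=1
Advance to t=2 (no further collisions before then); velocities: v0=-4 v1=0 v2=1; positions = 7 8 8

Answer: 7 8 8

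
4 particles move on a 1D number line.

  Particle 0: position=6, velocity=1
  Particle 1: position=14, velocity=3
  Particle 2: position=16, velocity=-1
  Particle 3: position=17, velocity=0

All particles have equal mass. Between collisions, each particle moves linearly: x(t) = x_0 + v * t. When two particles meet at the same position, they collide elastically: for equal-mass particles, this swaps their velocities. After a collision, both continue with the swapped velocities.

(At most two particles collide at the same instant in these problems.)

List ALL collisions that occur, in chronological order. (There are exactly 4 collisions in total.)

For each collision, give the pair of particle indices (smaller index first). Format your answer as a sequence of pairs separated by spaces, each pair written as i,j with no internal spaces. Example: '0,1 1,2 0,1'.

Collision at t=1/2: particles 1 and 2 swap velocities; positions: p0=13/2 p1=31/2 p2=31/2 p3=17; velocities now: v0=1 v1=-1 v2=3 v3=0
Collision at t=1: particles 2 and 3 swap velocities; positions: p0=7 p1=15 p2=17 p3=17; velocities now: v0=1 v1=-1 v2=0 v3=3
Collision at t=5: particles 0 and 1 swap velocities; positions: p0=11 p1=11 p2=17 p3=29; velocities now: v0=-1 v1=1 v2=0 v3=3
Collision at t=11: particles 1 and 2 swap velocities; positions: p0=5 p1=17 p2=17 p3=47; velocities now: v0=-1 v1=0 v2=1 v3=3

Answer: 1,2 2,3 0,1 1,2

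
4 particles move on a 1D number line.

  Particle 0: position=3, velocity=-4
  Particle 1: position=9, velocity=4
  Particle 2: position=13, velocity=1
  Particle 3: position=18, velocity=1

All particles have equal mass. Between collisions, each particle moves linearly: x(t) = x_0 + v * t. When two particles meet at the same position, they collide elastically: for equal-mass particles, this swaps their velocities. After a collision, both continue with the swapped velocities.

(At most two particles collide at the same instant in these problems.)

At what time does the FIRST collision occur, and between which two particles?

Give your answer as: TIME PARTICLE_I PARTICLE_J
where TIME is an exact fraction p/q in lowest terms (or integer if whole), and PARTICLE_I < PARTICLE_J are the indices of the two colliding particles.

Answer: 4/3 1 2

Derivation:
Pair (0,1): pos 3,9 vel -4,4 -> not approaching (rel speed -8 <= 0)
Pair (1,2): pos 9,13 vel 4,1 -> gap=4, closing at 3/unit, collide at t=4/3
Pair (2,3): pos 13,18 vel 1,1 -> not approaching (rel speed 0 <= 0)
Earliest collision: t=4/3 between 1 and 2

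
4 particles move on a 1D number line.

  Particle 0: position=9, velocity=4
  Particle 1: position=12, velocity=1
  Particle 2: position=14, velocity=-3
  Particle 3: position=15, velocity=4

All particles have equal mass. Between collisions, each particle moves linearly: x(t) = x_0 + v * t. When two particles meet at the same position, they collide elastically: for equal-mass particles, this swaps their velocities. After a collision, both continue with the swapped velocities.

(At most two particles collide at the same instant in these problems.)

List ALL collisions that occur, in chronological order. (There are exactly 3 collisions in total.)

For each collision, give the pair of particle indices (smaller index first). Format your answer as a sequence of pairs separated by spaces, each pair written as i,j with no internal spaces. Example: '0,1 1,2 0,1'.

Answer: 1,2 0,1 1,2

Derivation:
Collision at t=1/2: particles 1 and 2 swap velocities; positions: p0=11 p1=25/2 p2=25/2 p3=17; velocities now: v0=4 v1=-3 v2=1 v3=4
Collision at t=5/7: particles 0 and 1 swap velocities; positions: p0=83/7 p1=83/7 p2=89/7 p3=125/7; velocities now: v0=-3 v1=4 v2=1 v3=4
Collision at t=1: particles 1 and 2 swap velocities; positions: p0=11 p1=13 p2=13 p3=19; velocities now: v0=-3 v1=1 v2=4 v3=4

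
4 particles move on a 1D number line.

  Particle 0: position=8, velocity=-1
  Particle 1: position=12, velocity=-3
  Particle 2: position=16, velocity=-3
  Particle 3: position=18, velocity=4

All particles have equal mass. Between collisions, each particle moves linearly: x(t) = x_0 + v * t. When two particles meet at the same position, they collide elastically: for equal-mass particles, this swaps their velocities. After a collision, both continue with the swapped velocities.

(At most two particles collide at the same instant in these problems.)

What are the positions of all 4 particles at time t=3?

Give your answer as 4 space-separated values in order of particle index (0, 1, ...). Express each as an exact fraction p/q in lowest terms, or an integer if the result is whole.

Answer: 3 5 7 30

Derivation:
Collision at t=2: particles 0 and 1 swap velocities; positions: p0=6 p1=6 p2=10 p3=26; velocities now: v0=-3 v1=-1 v2=-3 v3=4
Advance to t=3 (no further collisions before then); velocities: v0=-3 v1=-1 v2=-3 v3=4; positions = 3 5 7 30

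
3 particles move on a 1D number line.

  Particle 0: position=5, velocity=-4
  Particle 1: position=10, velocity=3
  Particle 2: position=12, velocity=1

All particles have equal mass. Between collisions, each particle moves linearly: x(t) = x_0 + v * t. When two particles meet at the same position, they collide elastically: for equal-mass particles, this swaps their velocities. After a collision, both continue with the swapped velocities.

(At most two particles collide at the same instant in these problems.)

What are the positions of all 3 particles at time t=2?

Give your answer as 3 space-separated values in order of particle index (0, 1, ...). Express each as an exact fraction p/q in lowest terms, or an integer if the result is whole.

Collision at t=1: particles 1 and 2 swap velocities; positions: p0=1 p1=13 p2=13; velocities now: v0=-4 v1=1 v2=3
Advance to t=2 (no further collisions before then); velocities: v0=-4 v1=1 v2=3; positions = -3 14 16

Answer: -3 14 16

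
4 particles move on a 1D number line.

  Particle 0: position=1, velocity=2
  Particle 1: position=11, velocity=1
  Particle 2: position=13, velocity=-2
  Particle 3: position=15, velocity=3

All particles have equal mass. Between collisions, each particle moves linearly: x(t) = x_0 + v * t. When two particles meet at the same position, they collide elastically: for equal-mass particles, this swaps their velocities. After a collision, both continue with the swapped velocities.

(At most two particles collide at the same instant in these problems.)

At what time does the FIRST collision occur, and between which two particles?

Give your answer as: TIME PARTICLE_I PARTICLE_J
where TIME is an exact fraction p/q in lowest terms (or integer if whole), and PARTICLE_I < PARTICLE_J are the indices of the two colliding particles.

Pair (0,1): pos 1,11 vel 2,1 -> gap=10, closing at 1/unit, collide at t=10
Pair (1,2): pos 11,13 vel 1,-2 -> gap=2, closing at 3/unit, collide at t=2/3
Pair (2,3): pos 13,15 vel -2,3 -> not approaching (rel speed -5 <= 0)
Earliest collision: t=2/3 between 1 and 2

Answer: 2/3 1 2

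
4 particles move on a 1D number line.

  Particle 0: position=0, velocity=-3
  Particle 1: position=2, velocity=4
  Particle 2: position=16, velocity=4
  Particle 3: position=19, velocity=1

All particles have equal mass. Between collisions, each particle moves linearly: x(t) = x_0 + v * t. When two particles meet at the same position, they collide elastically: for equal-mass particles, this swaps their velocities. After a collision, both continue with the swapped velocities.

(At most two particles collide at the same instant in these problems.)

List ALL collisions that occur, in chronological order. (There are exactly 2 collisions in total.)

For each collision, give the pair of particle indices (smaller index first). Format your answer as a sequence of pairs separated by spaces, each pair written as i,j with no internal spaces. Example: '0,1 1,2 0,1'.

Collision at t=1: particles 2 and 3 swap velocities; positions: p0=-3 p1=6 p2=20 p3=20; velocities now: v0=-3 v1=4 v2=1 v3=4
Collision at t=17/3: particles 1 and 2 swap velocities; positions: p0=-17 p1=74/3 p2=74/3 p3=116/3; velocities now: v0=-3 v1=1 v2=4 v3=4

Answer: 2,3 1,2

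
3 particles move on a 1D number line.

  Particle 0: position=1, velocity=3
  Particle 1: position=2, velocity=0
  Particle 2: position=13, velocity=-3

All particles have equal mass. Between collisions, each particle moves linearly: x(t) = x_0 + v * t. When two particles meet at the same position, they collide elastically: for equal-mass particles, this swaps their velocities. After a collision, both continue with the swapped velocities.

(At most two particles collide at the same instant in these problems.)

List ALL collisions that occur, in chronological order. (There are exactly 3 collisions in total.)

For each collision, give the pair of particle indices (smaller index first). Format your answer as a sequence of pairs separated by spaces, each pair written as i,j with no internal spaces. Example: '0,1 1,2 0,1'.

Collision at t=1/3: particles 0 and 1 swap velocities; positions: p0=2 p1=2 p2=12; velocities now: v0=0 v1=3 v2=-3
Collision at t=2: particles 1 and 2 swap velocities; positions: p0=2 p1=7 p2=7; velocities now: v0=0 v1=-3 v2=3
Collision at t=11/3: particles 0 and 1 swap velocities; positions: p0=2 p1=2 p2=12; velocities now: v0=-3 v1=0 v2=3

Answer: 0,1 1,2 0,1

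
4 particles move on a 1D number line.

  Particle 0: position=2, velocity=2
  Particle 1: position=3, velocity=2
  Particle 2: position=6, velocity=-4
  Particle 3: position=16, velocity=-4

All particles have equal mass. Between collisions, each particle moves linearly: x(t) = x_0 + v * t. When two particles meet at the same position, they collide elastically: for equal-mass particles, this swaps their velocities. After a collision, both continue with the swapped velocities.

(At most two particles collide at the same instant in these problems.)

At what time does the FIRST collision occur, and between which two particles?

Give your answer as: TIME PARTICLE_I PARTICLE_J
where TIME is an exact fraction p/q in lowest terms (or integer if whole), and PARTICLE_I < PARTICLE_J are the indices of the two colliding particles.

Pair (0,1): pos 2,3 vel 2,2 -> not approaching (rel speed 0 <= 0)
Pair (1,2): pos 3,6 vel 2,-4 -> gap=3, closing at 6/unit, collide at t=1/2
Pair (2,3): pos 6,16 vel -4,-4 -> not approaching (rel speed 0 <= 0)
Earliest collision: t=1/2 between 1 and 2

Answer: 1/2 1 2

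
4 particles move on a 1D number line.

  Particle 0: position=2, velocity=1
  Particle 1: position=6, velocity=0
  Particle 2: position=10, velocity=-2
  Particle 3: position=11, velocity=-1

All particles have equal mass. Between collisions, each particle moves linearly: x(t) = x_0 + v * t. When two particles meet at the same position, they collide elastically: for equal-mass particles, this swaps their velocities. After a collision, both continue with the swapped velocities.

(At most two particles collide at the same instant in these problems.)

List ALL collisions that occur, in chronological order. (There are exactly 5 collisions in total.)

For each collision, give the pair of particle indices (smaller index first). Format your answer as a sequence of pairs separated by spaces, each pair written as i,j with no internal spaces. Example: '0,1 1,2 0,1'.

Answer: 1,2 0,1 1,2 2,3 1,2

Derivation:
Collision at t=2: particles 1 and 2 swap velocities; positions: p0=4 p1=6 p2=6 p3=9; velocities now: v0=1 v1=-2 v2=0 v3=-1
Collision at t=8/3: particles 0 and 1 swap velocities; positions: p0=14/3 p1=14/3 p2=6 p3=25/3; velocities now: v0=-2 v1=1 v2=0 v3=-1
Collision at t=4: particles 1 and 2 swap velocities; positions: p0=2 p1=6 p2=6 p3=7; velocities now: v0=-2 v1=0 v2=1 v3=-1
Collision at t=9/2: particles 2 and 3 swap velocities; positions: p0=1 p1=6 p2=13/2 p3=13/2; velocities now: v0=-2 v1=0 v2=-1 v3=1
Collision at t=5: particles 1 and 2 swap velocities; positions: p0=0 p1=6 p2=6 p3=7; velocities now: v0=-2 v1=-1 v2=0 v3=1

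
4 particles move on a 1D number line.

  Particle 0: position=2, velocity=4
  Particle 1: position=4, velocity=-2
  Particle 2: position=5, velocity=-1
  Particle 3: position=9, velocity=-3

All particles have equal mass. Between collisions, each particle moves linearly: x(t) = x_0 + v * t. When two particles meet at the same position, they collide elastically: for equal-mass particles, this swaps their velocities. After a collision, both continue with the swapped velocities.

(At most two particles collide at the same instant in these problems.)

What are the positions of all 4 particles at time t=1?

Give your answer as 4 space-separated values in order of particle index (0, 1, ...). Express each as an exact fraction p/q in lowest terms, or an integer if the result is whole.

Collision at t=1/3: particles 0 and 1 swap velocities; positions: p0=10/3 p1=10/3 p2=14/3 p3=8; velocities now: v0=-2 v1=4 v2=-1 v3=-3
Collision at t=3/5: particles 1 and 2 swap velocities; positions: p0=14/5 p1=22/5 p2=22/5 p3=36/5; velocities now: v0=-2 v1=-1 v2=4 v3=-3
Collision at t=1: particles 2 and 3 swap velocities; positions: p0=2 p1=4 p2=6 p3=6; velocities now: v0=-2 v1=-1 v2=-3 v3=4
Advance to t=1 (no further collisions before then); velocities: v0=-2 v1=-1 v2=-3 v3=4; positions = 2 4 6 6

Answer: 2 4 6 6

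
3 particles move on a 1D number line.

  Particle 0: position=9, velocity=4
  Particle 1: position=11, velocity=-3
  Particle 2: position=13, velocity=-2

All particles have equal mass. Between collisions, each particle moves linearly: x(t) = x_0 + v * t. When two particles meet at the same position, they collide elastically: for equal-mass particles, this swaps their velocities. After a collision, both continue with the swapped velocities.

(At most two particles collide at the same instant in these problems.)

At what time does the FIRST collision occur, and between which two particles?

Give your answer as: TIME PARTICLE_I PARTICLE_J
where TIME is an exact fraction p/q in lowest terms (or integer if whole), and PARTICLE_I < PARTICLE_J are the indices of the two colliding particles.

Answer: 2/7 0 1

Derivation:
Pair (0,1): pos 9,11 vel 4,-3 -> gap=2, closing at 7/unit, collide at t=2/7
Pair (1,2): pos 11,13 vel -3,-2 -> not approaching (rel speed -1 <= 0)
Earliest collision: t=2/7 between 0 and 1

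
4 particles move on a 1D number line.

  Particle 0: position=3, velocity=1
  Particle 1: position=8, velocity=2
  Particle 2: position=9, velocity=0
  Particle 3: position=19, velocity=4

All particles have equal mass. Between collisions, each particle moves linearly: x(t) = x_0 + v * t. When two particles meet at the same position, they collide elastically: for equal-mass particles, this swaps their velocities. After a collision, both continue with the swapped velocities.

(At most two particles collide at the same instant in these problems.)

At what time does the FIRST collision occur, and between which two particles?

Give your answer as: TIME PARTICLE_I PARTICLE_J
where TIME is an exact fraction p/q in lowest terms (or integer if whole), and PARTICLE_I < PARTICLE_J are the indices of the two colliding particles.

Answer: 1/2 1 2

Derivation:
Pair (0,1): pos 3,8 vel 1,2 -> not approaching (rel speed -1 <= 0)
Pair (1,2): pos 8,9 vel 2,0 -> gap=1, closing at 2/unit, collide at t=1/2
Pair (2,3): pos 9,19 vel 0,4 -> not approaching (rel speed -4 <= 0)
Earliest collision: t=1/2 between 1 and 2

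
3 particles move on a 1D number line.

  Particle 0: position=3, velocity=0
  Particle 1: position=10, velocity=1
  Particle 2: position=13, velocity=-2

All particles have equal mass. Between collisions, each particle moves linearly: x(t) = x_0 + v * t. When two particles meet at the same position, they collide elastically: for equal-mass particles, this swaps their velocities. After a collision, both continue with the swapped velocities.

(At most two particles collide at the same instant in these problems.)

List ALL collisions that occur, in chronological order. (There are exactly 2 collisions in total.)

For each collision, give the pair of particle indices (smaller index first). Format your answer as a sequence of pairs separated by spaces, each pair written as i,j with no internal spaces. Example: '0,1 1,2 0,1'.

Answer: 1,2 0,1

Derivation:
Collision at t=1: particles 1 and 2 swap velocities; positions: p0=3 p1=11 p2=11; velocities now: v0=0 v1=-2 v2=1
Collision at t=5: particles 0 and 1 swap velocities; positions: p0=3 p1=3 p2=15; velocities now: v0=-2 v1=0 v2=1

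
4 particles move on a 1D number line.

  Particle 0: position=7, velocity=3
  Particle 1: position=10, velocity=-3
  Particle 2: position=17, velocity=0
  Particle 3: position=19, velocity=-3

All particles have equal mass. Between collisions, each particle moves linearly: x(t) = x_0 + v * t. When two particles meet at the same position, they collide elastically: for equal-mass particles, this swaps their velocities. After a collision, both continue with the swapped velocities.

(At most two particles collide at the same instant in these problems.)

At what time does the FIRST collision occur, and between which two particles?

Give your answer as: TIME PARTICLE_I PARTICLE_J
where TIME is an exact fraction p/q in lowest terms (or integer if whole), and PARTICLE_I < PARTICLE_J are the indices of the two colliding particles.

Answer: 1/2 0 1

Derivation:
Pair (0,1): pos 7,10 vel 3,-3 -> gap=3, closing at 6/unit, collide at t=1/2
Pair (1,2): pos 10,17 vel -3,0 -> not approaching (rel speed -3 <= 0)
Pair (2,3): pos 17,19 vel 0,-3 -> gap=2, closing at 3/unit, collide at t=2/3
Earliest collision: t=1/2 between 0 and 1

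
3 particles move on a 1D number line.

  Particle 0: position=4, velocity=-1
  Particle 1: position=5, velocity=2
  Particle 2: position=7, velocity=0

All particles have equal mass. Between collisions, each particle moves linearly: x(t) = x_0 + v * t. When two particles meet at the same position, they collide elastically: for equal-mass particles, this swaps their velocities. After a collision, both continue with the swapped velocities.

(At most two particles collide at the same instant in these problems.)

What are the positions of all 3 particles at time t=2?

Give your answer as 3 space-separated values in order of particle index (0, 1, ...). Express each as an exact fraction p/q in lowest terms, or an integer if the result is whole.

Answer: 2 7 9

Derivation:
Collision at t=1: particles 1 and 2 swap velocities; positions: p0=3 p1=7 p2=7; velocities now: v0=-1 v1=0 v2=2
Advance to t=2 (no further collisions before then); velocities: v0=-1 v1=0 v2=2; positions = 2 7 9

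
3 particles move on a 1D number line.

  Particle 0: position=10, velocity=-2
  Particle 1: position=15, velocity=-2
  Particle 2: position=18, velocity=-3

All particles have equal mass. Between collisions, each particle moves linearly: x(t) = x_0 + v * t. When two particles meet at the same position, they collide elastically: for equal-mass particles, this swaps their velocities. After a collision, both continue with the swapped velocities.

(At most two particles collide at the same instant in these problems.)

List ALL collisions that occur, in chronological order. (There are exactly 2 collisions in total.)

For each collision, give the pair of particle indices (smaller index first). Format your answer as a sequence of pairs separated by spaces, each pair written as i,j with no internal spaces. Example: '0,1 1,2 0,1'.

Collision at t=3: particles 1 and 2 swap velocities; positions: p0=4 p1=9 p2=9; velocities now: v0=-2 v1=-3 v2=-2
Collision at t=8: particles 0 and 1 swap velocities; positions: p0=-6 p1=-6 p2=-1; velocities now: v0=-3 v1=-2 v2=-2

Answer: 1,2 0,1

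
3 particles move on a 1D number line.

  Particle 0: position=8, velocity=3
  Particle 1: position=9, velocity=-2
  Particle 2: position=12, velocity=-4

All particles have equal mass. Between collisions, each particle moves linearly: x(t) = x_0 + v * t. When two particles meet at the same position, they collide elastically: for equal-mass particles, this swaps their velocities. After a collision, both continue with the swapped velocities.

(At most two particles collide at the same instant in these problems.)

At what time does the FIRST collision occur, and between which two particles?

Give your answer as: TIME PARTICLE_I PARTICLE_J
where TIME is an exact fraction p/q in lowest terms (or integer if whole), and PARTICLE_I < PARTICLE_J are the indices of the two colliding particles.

Pair (0,1): pos 8,9 vel 3,-2 -> gap=1, closing at 5/unit, collide at t=1/5
Pair (1,2): pos 9,12 vel -2,-4 -> gap=3, closing at 2/unit, collide at t=3/2
Earliest collision: t=1/5 between 0 and 1

Answer: 1/5 0 1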